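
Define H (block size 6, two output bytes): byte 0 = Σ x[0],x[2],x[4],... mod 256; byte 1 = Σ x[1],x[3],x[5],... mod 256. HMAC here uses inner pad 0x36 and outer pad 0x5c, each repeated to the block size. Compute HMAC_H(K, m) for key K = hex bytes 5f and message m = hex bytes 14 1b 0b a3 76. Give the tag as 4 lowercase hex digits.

Key hex bytes 5f is 1 byte ≤ B = 6; zero-pad to 6 bytes: K' = 5f 00 00 00 00 00.
K' ⊕ ipad = 69 36 36 36 36 36.  K' ⊕ opad = 03 5c 5c 5c 5c 5c.
Inner input = (K'⊕ipad) ∥ m = 69 36 36 36 36 36 ∥ 14 1b 0b a3 76.
Inner hash: even-index sum = 362 mod 256 = 106; odd-index sum = 352 mod 256 = 96 → 6a 60.
Outer input = (K'⊕opad) ∥ inner = 03 5c 5c 5c 5c 5c ∥ 6a 60.
Outer hash (tag): even-index sum = 293 mod 256 = 37; odd-index sum = 372 mod 256 = 116 → 25 74.

2574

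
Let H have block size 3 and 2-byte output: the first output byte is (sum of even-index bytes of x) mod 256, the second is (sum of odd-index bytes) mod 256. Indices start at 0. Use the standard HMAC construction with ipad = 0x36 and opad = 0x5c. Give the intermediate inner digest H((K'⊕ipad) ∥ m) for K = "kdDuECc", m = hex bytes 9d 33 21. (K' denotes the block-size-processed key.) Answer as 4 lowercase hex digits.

Key "kdDuECc" = 6b 64 44 75 45 43 63 is 7 bytes > B = 3, so hash it first: H(key) = 57 1c, then zero-pad to 3 bytes: K' = 57 1c 00.
K' ⊕ ipad = 61 2a 36.
Inner input = 61 2a 36 ∥ 9d 33 21.
Inner hash: even-index sum = 202 mod 256 = 202; odd-index sum = 232 mod 256 = 232 → ca e8.

cae8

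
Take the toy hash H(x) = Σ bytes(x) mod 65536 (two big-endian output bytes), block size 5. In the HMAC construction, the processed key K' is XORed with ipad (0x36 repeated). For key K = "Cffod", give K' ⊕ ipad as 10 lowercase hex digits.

Key "Cffod" = 43 66 66 6f 64 is exactly B = 5 bytes: K' = 43 66 66 6f 64.
XOR each byte with 0x36: 43⊕36=75, 66⊕36=50, 66⊕36=50, 6f⊕36=59, 64⊕36=52.

7550505952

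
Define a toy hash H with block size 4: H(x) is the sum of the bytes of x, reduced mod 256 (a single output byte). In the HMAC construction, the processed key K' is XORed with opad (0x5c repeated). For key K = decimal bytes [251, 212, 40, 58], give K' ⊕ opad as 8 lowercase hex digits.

Key decimal bytes [251, 212, 40, 58] = fb d4 28 3a is exactly B = 4 bytes: K' = fb d4 28 3a.
XOR each byte with 0x5c: fb⊕5c=a7, d4⊕5c=88, 28⊕5c=74, 3a⊕5c=66.

a7887466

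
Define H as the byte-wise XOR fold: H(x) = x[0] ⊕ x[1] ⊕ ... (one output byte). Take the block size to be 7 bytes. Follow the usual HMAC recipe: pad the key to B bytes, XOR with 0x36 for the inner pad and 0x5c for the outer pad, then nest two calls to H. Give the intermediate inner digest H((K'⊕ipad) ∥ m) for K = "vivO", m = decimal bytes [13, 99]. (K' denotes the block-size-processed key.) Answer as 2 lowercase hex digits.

7e

Key "vivO" = 76 69 76 4f is 4 bytes ≤ B = 7; zero-pad to 7 bytes: K' = 76 69 76 4f 00 00 00.
K' ⊕ ipad = 40 5f 40 79 36 36 36.
Inner input = 40 5f 40 79 36 36 36 ∥ 0d 63.
Inner hash: XOR 40⊕5f⊕40⊕79⊕36⊕36⊕36⊕0d⊕63 = 7e.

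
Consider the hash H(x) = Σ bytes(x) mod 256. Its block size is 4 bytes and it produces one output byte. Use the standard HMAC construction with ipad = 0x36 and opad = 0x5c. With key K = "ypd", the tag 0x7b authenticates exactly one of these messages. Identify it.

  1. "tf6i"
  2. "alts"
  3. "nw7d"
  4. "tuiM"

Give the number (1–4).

1

Key "ypd" = 79 70 64 is 3 bytes ≤ B = 4; zero-pad to 4 bytes: K' = 79 70 64 00.
K' ⊕ ipad = 4f 46 52 36; K' ⊕ opad = 25 2c 38 5c.
m1: inner = H(4f 46 52 36 74 66 36 69) = 96; tag = H(25 2c 38 5c 96) = 7b ← matches
m2: inner = H(4f 46 52 36 61 6c 74 73) = d1; tag = H(25 2c 38 5c d1) = b6
m3: inner = H(4f 46 52 36 6e 77 37 64) = 9d; tag = H(25 2c 38 5c 9d) = 82
m4: inner = H(4f 46 52 36 74 75 69 4d) = bc; tag = H(25 2c 38 5c bc) = a1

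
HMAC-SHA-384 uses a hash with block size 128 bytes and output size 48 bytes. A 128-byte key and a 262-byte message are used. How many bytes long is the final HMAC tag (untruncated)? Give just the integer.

The tag is one SHA-384 digest: 48 bytes.

48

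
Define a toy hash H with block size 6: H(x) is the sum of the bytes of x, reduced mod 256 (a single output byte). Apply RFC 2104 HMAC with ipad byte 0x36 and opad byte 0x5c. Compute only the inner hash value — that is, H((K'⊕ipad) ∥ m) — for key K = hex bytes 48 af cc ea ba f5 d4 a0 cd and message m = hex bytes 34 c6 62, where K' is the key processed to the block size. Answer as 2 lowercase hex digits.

15

Key hex bytes 48 af cc ea ba f5 d4 a0 cd is 9 bytes > B = 6, so hash it first: H(key) = 9d, then zero-pad to 6 bytes: K' = 9d 00 00 00 00 00.
K' ⊕ ipad = ab 36 36 36 36 36.
Inner input = ab 36 36 36 36 36 ∥ 34 c6 62.
Inner hash: sum = 171+54+54+54+54+54+52+198+98 = 789; mod 256 = 21 → 15.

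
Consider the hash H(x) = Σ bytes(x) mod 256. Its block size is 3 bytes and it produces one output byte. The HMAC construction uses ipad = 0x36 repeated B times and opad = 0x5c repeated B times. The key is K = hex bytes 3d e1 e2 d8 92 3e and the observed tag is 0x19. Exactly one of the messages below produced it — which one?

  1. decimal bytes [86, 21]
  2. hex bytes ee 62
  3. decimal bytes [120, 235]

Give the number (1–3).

Key hex bytes 3d e1 e2 d8 92 3e is 6 bytes > B = 3, so hash it first: H(key) = a8, then zero-pad to 3 bytes: K' = a8 00 00.
K' ⊕ ipad = 9e 36 36; K' ⊕ opad = f4 5c 5c.
m1: inner = H(9e 36 36 56 15) = 75; tag = H(f4 5c 5c 75) = 21
m2: inner = H(9e 36 36 ee 62) = 5a; tag = H(f4 5c 5c 5a) = 06
m3: inner = H(9e 36 36 78 eb) = 6d; tag = H(f4 5c 5c 6d) = 19 ← matches

3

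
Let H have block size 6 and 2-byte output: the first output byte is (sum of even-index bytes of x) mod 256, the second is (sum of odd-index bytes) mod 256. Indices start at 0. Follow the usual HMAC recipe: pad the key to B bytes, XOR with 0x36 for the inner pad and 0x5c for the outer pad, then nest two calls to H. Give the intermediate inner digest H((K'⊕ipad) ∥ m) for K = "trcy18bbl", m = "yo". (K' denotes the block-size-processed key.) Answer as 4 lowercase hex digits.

c58e

Key "trcy18bbl" = 74 72 63 79 31 38 62 62 6c is 9 bytes > B = 6, so hash it first: H(key) = d6 85, then zero-pad to 6 bytes: K' = d6 85 00 00 00 00.
K' ⊕ ipad = e0 b3 36 36 36 36.
Inner input = e0 b3 36 36 36 36 ∥ 79 6f.
Inner hash: even-index sum = 453 mod 256 = 197; odd-index sum = 398 mod 256 = 142 → c5 8e.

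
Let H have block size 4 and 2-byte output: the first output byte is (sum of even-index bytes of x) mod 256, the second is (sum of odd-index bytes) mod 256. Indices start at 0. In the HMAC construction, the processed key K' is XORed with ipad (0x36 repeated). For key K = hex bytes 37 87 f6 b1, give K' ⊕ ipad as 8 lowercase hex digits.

01b1c087

Key hex bytes 37 87 f6 b1 is exactly B = 4 bytes: K' = 37 87 f6 b1.
XOR each byte with 0x36: 37⊕36=01, 87⊕36=b1, f6⊕36=c0, b1⊕36=87.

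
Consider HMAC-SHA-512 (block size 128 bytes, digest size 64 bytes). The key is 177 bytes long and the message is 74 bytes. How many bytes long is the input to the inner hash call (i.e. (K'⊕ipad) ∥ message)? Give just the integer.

Key is 177 > 128 bytes, so it is hashed to 64 bytes then zero-padded to 128: |K'| = 128.
Inner input = (K'⊕ipad) ∥ m → 128 + 74 = 202 bytes.

202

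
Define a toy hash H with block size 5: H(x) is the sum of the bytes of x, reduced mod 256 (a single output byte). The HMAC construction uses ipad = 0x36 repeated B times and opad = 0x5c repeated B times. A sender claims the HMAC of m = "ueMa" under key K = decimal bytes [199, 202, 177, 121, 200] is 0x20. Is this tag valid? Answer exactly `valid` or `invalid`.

Key decimal bytes [199, 202, 177, 121, 200] = c7 ca b1 79 c8 is exactly B = 5 bytes: K' = c7 ca b1 79 c8.
K' ⊕ ipad = f1 fc 87 4f fe; K' ⊕ opad = 9b 96 ed 25 94.
Inner hash: sum = 241+252+135+79+254+117+101+77+97 = 1353; mod 256 = 73 → 49.
Outer hash (recomputed tag): sum = 155+150+237+37+148+73 = 800; mod 256 = 32 → 20.
Recomputed tag = 20; claimed = 20 → match.

valid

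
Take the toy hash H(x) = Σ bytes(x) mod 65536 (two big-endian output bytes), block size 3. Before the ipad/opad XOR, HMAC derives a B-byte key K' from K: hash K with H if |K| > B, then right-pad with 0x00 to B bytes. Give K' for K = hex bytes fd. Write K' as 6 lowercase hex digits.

Key hex bytes fd is 1 byte ≤ B = 3; zero-pad to 3 bytes: K' = fd 00 00.

fd0000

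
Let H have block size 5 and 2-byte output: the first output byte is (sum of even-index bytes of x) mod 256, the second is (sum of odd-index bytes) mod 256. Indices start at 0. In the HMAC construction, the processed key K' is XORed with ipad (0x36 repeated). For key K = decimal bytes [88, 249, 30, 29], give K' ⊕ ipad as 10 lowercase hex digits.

Key decimal bytes [88, 249, 30, 29] = 58 f9 1e 1d is 4 bytes ≤ B = 5; zero-pad to 5 bytes: K' = 58 f9 1e 1d 00.
XOR each byte with 0x36: 58⊕36=6e, f9⊕36=cf, 1e⊕36=28, 1d⊕36=2b, 00⊕36=36.

6ecf282b36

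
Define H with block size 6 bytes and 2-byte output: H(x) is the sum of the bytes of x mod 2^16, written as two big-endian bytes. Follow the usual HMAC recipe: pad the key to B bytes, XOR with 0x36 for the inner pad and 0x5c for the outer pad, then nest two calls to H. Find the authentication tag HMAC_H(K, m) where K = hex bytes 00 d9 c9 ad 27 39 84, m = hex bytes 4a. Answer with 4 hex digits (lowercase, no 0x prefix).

Key hex bytes 00 d9 c9 ad 27 39 84 is 7 bytes > B = 6, so hash it first: H(key) = 03 33, then zero-pad to 6 bytes: K' = 03 33 00 00 00 00.
K' ⊕ ipad = 35 05 36 36 36 36.  K' ⊕ opad = 5f 6f 5c 5c 5c 5c.
Inner input = (K'⊕ipad) ∥ m = 35 05 36 36 36 36 ∥ 4a.
Inner hash: sum = 53+5+54+54+54+54+74 = 348 → 01 5c.
Outer input = (K'⊕opad) ∥ inner = 5f 6f 5c 5c 5c 5c ∥ 01 5c.
Outer hash (tag): sum = 95+111+92+92+92+92+1+92 = 667 → 02 9b.

029b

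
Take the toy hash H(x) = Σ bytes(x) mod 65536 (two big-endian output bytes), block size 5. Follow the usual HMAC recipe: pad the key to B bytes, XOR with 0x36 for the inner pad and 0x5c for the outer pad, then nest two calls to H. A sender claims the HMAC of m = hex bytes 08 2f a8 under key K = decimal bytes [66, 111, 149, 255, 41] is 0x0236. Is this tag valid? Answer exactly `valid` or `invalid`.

Key decimal bytes [66, 111, 149, 255, 41] = 42 6f 95 ff 29 is exactly B = 5 bytes: K' = 42 6f 95 ff 29.
K' ⊕ ipad = 74 59 a3 c9 1f; K' ⊕ opad = 1e 33 c9 a3 75.
Inner hash: sum = 116+89+163+201+31+8+47+168 = 823 → 03 37.
Outer hash (recomputed tag): sum = 30+51+201+163+117+3+55 = 620 → 02 6c.
Recomputed tag = 026c; claimed = 0236 → mismatch.

invalid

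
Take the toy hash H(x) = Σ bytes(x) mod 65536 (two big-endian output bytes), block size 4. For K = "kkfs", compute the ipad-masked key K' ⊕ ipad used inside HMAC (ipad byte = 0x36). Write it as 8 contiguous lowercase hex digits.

5d5d5045

Key "kkfs" = 6b 6b 66 73 is exactly B = 4 bytes: K' = 6b 6b 66 73.
XOR each byte with 0x36: 6b⊕36=5d, 6b⊕36=5d, 66⊕36=50, 73⊕36=45.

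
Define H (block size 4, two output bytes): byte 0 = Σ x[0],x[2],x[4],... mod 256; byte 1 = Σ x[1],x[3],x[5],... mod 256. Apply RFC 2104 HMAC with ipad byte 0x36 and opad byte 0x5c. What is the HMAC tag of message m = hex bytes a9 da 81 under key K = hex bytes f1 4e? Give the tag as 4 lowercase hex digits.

Key hex bytes f1 4e is 2 bytes ≤ B = 4; zero-pad to 4 bytes: K' = f1 4e 00 00.
K' ⊕ ipad = c7 78 36 36.  K' ⊕ opad = ad 12 5c 5c.
Inner input = (K'⊕ipad) ∥ m = c7 78 36 36 ∥ a9 da 81.
Inner hash: even-index sum = 551 mod 256 = 39; odd-index sum = 392 mod 256 = 136 → 27 88.
Outer input = (K'⊕opad) ∥ inner = ad 12 5c 5c ∥ 27 88.
Outer hash (tag): even-index sum = 304 mod 256 = 48; odd-index sum = 246 mod 256 = 246 → 30 f6.

30f6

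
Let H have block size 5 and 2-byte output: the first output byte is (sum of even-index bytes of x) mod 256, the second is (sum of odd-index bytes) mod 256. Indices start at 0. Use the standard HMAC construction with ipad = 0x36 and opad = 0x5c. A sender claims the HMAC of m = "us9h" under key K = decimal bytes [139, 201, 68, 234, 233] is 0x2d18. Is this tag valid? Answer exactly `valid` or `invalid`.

invalid

Key decimal bytes [139, 201, 68, 234, 233] = 8b c9 44 ea e9 is exactly B = 5 bytes: K' = 8b c9 44 ea e9.
K' ⊕ ipad = bd ff 72 dc df; K' ⊕ opad = d7 95 18 b6 b5.
Inner hash: even-index sum = 745 mod 256 = 233; odd-index sum = 649 mod 256 = 137 → e9 89.
Outer hash (recomputed tag): even-index sum = 557 mod 256 = 45; odd-index sum = 564 mod 256 = 52 → 2d 34.
Recomputed tag = 2d34; claimed = 2d18 → mismatch.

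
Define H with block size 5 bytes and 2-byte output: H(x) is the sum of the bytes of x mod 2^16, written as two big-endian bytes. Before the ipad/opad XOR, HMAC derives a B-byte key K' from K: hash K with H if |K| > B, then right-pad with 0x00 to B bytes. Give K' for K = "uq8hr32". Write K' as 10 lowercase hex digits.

025d000000

|K| = 7 > B = 5, so first hash the key.
H(K): sum = 117+113+56+104+114+51+50 = 605 → 02 5d.
Zero-pad H(K) = 02 5d to 5 bytes: K' = 02 5d 00 00 00.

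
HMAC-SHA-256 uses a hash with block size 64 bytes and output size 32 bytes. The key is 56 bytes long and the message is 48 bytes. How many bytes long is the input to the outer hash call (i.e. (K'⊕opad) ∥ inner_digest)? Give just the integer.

96

Key is 56 ≤ 64 bytes, zero-padded: |K'| = 64.
Outer input = (K'⊕opad) ∥ H(inner) → 64 + 32 = 96 bytes.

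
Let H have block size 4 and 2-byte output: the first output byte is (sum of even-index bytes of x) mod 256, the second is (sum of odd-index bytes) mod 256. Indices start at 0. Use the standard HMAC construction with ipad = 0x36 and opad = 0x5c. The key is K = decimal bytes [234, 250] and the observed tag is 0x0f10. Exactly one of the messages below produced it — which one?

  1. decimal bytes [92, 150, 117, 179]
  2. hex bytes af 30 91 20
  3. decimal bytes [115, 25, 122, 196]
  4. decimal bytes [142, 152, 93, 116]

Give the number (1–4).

4

Key decimal bytes [234, 250] = ea fa is 2 bytes ≤ B = 4; zero-pad to 4 bytes: K' = ea fa 00 00.
K' ⊕ ipad = dc cc 36 36; K' ⊕ opad = b6 a6 5c 5c.
m1: inner = H(dc cc 36 36 5c 96 75 b3) = e3 4b; tag = H(b6 a6 5c 5c e3 4b) = f54d
m2: inner = H(dc cc 36 36 af 30 91 20) = 52 52; tag = H(b6 a6 5c 5c 52 52) = 6454
m3: inner = H(dc cc 36 36 73 19 7a c4) = ff df; tag = H(b6 a6 5c 5c ff df) = 11e1
m4: inner = H(dc cc 36 36 8e 98 5d 74) = fd 0e; tag = H(b6 a6 5c 5c fd 0e) = 0f10 ← matches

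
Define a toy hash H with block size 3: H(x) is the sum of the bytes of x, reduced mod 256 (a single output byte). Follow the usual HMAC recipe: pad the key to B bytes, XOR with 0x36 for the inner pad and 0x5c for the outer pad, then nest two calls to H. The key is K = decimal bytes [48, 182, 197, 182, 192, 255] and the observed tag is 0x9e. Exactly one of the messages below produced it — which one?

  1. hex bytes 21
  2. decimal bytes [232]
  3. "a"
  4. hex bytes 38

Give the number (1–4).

Key decimal bytes [48, 182, 197, 182, 192, 255] = 30 b6 c5 b6 c0 ff is 6 bytes > B = 3, so hash it first: H(key) = 20, then zero-pad to 3 bytes: K' = 20 00 00.
K' ⊕ ipad = 16 36 36; K' ⊕ opad = 7c 5c 5c.
m1: inner = H(16 36 36 21) = a3; tag = H(7c 5c 5c a3) = d7
m2: inner = H(16 36 36 e8) = 6a; tag = H(7c 5c 5c 6a) = 9e ← matches
m3: inner = H(16 36 36 61) = e3; tag = H(7c 5c 5c e3) = 17
m4: inner = H(16 36 36 38) = ba; tag = H(7c 5c 5c ba) = ee

2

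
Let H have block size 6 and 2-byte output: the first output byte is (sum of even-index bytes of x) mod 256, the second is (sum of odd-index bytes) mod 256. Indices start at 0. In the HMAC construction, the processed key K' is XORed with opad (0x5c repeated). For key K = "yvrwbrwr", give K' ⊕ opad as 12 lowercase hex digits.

988d5c5c5c5c

Key "yvrwbrwr" = 79 76 72 77 62 72 77 72 is 8 bytes > B = 6, so hash it first: H(key) = c4 d1, then zero-pad to 6 bytes: K' = c4 d1 00 00 00 00.
XOR each byte with 0x5c: c4⊕5c=98, d1⊕5c=8d, 00⊕5c=5c, 00⊕5c=5c, 00⊕5c=5c, 00⊕5c=5c.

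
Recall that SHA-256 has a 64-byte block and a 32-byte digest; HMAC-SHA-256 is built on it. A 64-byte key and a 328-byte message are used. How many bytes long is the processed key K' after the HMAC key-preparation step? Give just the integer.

Key is 64 ≤ 64 bytes, zero-padded: |K'| = 64.

64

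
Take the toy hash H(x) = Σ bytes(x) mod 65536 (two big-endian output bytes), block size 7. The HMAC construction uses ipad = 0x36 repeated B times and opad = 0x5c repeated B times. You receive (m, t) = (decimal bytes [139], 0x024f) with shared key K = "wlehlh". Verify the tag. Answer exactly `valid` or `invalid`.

Key "wlehlh" = 77 6c 65 68 6c 68 is 6 bytes ≤ B = 7; zero-pad to 7 bytes: K' = 77 6c 65 68 6c 68 00.
K' ⊕ ipad = 41 5a 53 5e 5a 5e 36; K' ⊕ opad = 2b 30 39 34 30 34 5c.
Inner hash: sum = 65+90+83+94+90+94+54+139 = 709 → 02 c5.
Outer hash (recomputed tag): sum = 43+48+57+52+48+52+92+2+197 = 591 → 02 4f.
Recomputed tag = 024f; claimed = 024f → match.

valid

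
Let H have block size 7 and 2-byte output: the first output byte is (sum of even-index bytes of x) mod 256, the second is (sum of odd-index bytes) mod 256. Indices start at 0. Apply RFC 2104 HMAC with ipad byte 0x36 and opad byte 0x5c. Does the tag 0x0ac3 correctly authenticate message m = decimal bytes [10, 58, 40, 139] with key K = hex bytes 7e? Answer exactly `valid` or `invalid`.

valid

Key hex bytes 7e is 1 byte ≤ B = 7; zero-pad to 7 bytes: K' = 7e 00 00 00 00 00 00.
K' ⊕ ipad = 48 36 36 36 36 36 36; K' ⊕ opad = 22 5c 5c 5c 5c 5c 5c.
Inner hash: even-index sum = 431 mod 256 = 175; odd-index sum = 212 mod 256 = 212 → af d4.
Outer hash (recomputed tag): even-index sum = 522 mod 256 = 10; odd-index sum = 451 mod 256 = 195 → 0a c3.
Recomputed tag = 0ac3; claimed = 0ac3 → match.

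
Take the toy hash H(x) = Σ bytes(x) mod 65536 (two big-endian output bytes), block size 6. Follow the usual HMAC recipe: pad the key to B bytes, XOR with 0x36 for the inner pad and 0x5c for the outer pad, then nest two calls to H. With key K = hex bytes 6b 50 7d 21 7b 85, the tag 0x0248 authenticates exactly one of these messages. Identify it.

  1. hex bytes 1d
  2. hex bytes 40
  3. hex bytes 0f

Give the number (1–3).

2

Key hex bytes 6b 50 7d 21 7b 85 is exactly B = 6 bytes: K' = 6b 50 7d 21 7b 85.
K' ⊕ ipad = 5d 66 4b 17 4d b3; K' ⊕ opad = 37 0c 21 7d 27 d9.
m1: inner = H(5d 66 4b 17 4d b3 1d) = 02 42; tag = H(37 0c 21 7d 27 d9 02 42) = 0225
m2: inner = H(5d 66 4b 17 4d b3 40) = 02 65; tag = H(37 0c 21 7d 27 d9 02 65) = 0248 ← matches
m3: inner = H(5d 66 4b 17 4d b3 0f) = 02 34; tag = H(37 0c 21 7d 27 d9 02 34) = 0217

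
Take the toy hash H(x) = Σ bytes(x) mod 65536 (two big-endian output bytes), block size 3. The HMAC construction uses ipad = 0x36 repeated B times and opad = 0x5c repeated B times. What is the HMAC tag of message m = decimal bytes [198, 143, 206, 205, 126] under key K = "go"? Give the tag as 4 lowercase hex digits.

011c

Key "go" = 67 6f is 2 bytes ≤ B = 3; zero-pad to 3 bytes: K' = 67 6f 00.
K' ⊕ ipad = 51 59 36.  K' ⊕ opad = 3b 33 5c.
Inner input = (K'⊕ipad) ∥ m = 51 59 36 ∥ c6 8f ce cd 7e.
Inner hash: sum = 81+89+54+198+143+206+205+126 = 1102 → 04 4e.
Outer input = (K'⊕opad) ∥ inner = 3b 33 5c ∥ 04 4e.
Outer hash (tag): sum = 59+51+92+4+78 = 284 → 01 1c.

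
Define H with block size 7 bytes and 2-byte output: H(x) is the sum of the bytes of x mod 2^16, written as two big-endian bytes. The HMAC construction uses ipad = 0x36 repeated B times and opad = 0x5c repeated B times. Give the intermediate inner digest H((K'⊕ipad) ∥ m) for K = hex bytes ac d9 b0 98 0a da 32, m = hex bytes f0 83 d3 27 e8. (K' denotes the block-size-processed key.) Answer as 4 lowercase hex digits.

Key hex bytes ac d9 b0 98 0a da 32 is exactly B = 7 bytes: K' = ac d9 b0 98 0a da 32.
K' ⊕ ipad = 9a ef 86 ae 3c ec 04.
Inner input = 9a ef 86 ae 3c ec 04 ∥ f0 83 d3 27 e8.
Inner hash: sum = 154+239+134+174+60+236+4+240+131+211+39+232 = 1854 → 07 3e.

073e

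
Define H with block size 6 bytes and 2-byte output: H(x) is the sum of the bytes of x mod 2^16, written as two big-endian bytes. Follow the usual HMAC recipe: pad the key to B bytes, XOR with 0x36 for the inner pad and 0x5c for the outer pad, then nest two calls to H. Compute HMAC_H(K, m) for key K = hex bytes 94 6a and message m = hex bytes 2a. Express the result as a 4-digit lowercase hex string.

Key hex bytes 94 6a is 2 bytes ≤ B = 6; zero-pad to 6 bytes: K' = 94 6a 00 00 00 00.
K' ⊕ ipad = a2 5c 36 36 36 36.  K' ⊕ opad = c8 36 5c 5c 5c 5c.
Inner input = (K'⊕ipad) ∥ m = a2 5c 36 36 36 36 ∥ 2a.
Inner hash: sum = 162+92+54+54+54+54+42 = 512 → 02 00.
Outer input = (K'⊕opad) ∥ inner = c8 36 5c 5c 5c 5c ∥ 02 00.
Outer hash (tag): sum = 200+54+92+92+92+92+2+0 = 624 → 02 70.

0270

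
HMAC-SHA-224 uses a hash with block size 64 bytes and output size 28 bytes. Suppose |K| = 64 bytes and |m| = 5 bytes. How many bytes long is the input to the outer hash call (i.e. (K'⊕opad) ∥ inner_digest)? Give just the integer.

92

Key is 64 ≤ 64 bytes, zero-padded: |K'| = 64.
Outer input = (K'⊕opad) ∥ H(inner) → 64 + 28 = 92 bytes.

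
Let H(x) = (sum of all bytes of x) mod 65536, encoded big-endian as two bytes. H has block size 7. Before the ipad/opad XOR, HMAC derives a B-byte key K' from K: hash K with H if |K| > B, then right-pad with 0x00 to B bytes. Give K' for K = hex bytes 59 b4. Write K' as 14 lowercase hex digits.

59b40000000000

Key hex bytes 59 b4 is 2 bytes ≤ B = 7; zero-pad to 7 bytes: K' = 59 b4 00 00 00 00 00.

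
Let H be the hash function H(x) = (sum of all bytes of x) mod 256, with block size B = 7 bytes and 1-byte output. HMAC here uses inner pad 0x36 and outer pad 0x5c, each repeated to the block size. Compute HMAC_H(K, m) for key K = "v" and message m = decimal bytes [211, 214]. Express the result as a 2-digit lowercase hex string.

Key "v" = 76 is 1 byte ≤ B = 7; zero-pad to 7 bytes: K' = 76 00 00 00 00 00 00.
K' ⊕ ipad = 40 36 36 36 36 36 36.  K' ⊕ opad = 2a 5c 5c 5c 5c 5c 5c.
Inner input = (K'⊕ipad) ∥ m = 40 36 36 36 36 36 36 ∥ d3 d6.
Inner hash: sum = 64+54+54+54+54+54+54+211+214 = 813; mod 256 = 45 → 2d.
Outer input = (K'⊕opad) ∥ inner = 2a 5c 5c 5c 5c 5c 5c ∥ 2d.
Outer hash (tag): sum = 42+92+92+92+92+92+92+45 = 639; mod 256 = 127 → 7f.

7f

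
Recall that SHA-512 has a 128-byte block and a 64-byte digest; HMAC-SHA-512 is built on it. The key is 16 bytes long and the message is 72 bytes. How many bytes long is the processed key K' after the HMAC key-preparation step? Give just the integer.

128

Key is 16 ≤ 128 bytes, zero-padded: |K'| = 128.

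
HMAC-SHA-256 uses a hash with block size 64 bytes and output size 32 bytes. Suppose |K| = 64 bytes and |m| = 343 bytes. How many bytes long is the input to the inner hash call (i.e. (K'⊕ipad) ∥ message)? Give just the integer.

407

Key is 64 ≤ 64 bytes, zero-padded: |K'| = 64.
Inner input = (K'⊕ipad) ∥ m → 64 + 343 = 407 bytes.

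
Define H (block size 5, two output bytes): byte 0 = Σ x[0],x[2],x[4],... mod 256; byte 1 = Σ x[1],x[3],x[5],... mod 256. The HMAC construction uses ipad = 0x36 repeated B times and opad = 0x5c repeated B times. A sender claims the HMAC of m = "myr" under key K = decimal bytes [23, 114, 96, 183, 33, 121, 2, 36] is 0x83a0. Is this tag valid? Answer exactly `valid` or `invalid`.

Key decimal bytes [23, 114, 96, 183, 33, 121, 2, 36] = 17 72 60 b7 21 79 02 24 is 8 bytes > B = 5, so hash it first: H(key) = 9a c6, then zero-pad to 5 bytes: K' = 9a c6 00 00 00.
K' ⊕ ipad = ac f0 36 36 36; K' ⊕ opad = c6 9a 5c 5c 5c.
Inner hash: even-index sum = 401 mod 256 = 145; odd-index sum = 517 mod 256 = 5 → 91 05.
Outer hash (recomputed tag): even-index sum = 387 mod 256 = 131; odd-index sum = 391 mod 256 = 135 → 83 87.
Recomputed tag = 8387; claimed = 83a0 → mismatch.

invalid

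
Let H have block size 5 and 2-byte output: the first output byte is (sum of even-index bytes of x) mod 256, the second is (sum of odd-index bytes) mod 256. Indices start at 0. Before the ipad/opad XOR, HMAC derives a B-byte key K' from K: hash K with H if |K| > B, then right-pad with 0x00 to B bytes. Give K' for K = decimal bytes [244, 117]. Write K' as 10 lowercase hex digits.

f475000000

Key decimal bytes [244, 117] = f4 75 is 2 bytes ≤ B = 5; zero-pad to 5 bytes: K' = f4 75 00 00 00.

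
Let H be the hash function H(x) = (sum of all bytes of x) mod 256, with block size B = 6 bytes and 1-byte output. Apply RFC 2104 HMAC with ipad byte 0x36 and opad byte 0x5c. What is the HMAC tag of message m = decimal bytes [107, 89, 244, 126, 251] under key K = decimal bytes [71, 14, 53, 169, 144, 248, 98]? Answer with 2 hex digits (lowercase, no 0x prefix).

Key decimal bytes [71, 14, 53, 169, 144, 248, 98] = 47 0e 35 a9 90 f8 62 is 7 bytes > B = 6, so hash it first: H(key) = 1d, then zero-pad to 6 bytes: K' = 1d 00 00 00 00 00.
K' ⊕ ipad = 2b 36 36 36 36 36.  K' ⊕ opad = 41 5c 5c 5c 5c 5c.
Inner input = (K'⊕ipad) ∥ m = 2b 36 36 36 36 36 ∥ 6b 59 f4 7e fb.
Inner hash: sum = 43+54+54+54+54+54+107+89+244+126+251 = 1130; mod 256 = 106 → 6a.
Outer input = (K'⊕opad) ∥ inner = 41 5c 5c 5c 5c 5c ∥ 6a.
Outer hash (tag): sum = 65+92+92+92+92+92+106 = 631; mod 256 = 119 → 77.

77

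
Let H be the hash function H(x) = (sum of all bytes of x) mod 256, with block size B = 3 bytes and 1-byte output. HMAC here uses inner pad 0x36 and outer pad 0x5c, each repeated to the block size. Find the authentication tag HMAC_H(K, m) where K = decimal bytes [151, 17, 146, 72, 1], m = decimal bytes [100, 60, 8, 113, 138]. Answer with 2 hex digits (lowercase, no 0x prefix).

5b

Key decimal bytes [151, 17, 146, 72, 1] = 97 11 92 48 01 is 5 bytes > B = 3, so hash it first: H(key) = 83, then zero-pad to 3 bytes: K' = 83 00 00.
K' ⊕ ipad = b5 36 36.  K' ⊕ opad = df 5c 5c.
Inner input = (K'⊕ipad) ∥ m = b5 36 36 ∥ 64 3c 08 71 8a.
Inner hash: sum = 181+54+54+100+60+8+113+138 = 708; mod 256 = 196 → c4.
Outer input = (K'⊕opad) ∥ inner = df 5c 5c ∥ c4.
Outer hash (tag): sum = 223+92+92+196 = 603; mod 256 = 91 → 5b.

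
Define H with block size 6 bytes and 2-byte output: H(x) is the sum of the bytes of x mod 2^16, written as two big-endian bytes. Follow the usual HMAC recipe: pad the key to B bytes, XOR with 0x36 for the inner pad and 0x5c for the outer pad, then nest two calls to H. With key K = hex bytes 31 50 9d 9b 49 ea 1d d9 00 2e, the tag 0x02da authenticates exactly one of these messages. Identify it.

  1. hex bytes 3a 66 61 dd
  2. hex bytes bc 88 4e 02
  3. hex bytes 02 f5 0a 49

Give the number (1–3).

2

Key hex bytes 31 50 9d 9b 49 ea 1d d9 00 2e is 10 bytes > B = 6, so hash it first: H(key) = 04 10, then zero-pad to 6 bytes: K' = 04 10 00 00 00 00.
K' ⊕ ipad = 32 26 36 36 36 36; K' ⊕ opad = 58 4c 5c 5c 5c 5c.
m1: inner = H(32 26 36 36 36 36 3a 66 61 dd) = 03 0e; tag = H(58 4c 5c 5c 5c 5c 03 0e) = 0225
m2: inner = H(32 26 36 36 36 36 bc 88 4e 02) = 02 c4; tag = H(58 4c 5c 5c 5c 5c 02 c4) = 02da ← matches
m3: inner = H(32 26 36 36 36 36 02 f5 0a 49) = 02 7a; tag = H(58 4c 5c 5c 5c 5c 02 7a) = 0290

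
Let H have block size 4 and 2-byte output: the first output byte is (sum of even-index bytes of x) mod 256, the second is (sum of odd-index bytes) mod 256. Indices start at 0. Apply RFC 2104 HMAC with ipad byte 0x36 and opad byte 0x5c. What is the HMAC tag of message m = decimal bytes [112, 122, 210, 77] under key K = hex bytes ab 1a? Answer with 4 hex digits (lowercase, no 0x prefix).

68cb

Key hex bytes ab 1a is 2 bytes ≤ B = 4; zero-pad to 4 bytes: K' = ab 1a 00 00.
K' ⊕ ipad = 9d 2c 36 36.  K' ⊕ opad = f7 46 5c 5c.
Inner input = (K'⊕ipad) ∥ m = 9d 2c 36 36 ∥ 70 7a d2 4d.
Inner hash: even-index sum = 533 mod 256 = 21; odd-index sum = 297 mod 256 = 41 → 15 29.
Outer input = (K'⊕opad) ∥ inner = f7 46 5c 5c ∥ 15 29.
Outer hash (tag): even-index sum = 360 mod 256 = 104; odd-index sum = 203 mod 256 = 203 → 68 cb.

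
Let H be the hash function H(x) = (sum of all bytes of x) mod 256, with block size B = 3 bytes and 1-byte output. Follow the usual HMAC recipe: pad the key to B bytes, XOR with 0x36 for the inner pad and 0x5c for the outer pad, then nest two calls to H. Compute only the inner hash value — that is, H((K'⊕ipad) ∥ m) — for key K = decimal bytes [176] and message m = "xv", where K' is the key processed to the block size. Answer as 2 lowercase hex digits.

e0

Key decimal bytes [176] = b0 is 1 byte ≤ B = 3; zero-pad to 3 bytes: K' = b0 00 00.
K' ⊕ ipad = 86 36 36.
Inner input = 86 36 36 ∥ 78 76.
Inner hash: sum = 134+54+54+120+118 = 480; mod 256 = 224 → e0.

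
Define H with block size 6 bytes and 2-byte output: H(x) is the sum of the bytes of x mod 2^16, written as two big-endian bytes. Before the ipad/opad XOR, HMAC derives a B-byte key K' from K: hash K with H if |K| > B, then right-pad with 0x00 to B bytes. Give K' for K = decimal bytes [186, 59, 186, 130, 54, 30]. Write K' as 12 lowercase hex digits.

ba3bba82361e

Key decimal bytes [186, 59, 186, 130, 54, 30] = ba 3b ba 82 36 1e is exactly B = 6 bytes: K' = ba 3b ba 82 36 1e.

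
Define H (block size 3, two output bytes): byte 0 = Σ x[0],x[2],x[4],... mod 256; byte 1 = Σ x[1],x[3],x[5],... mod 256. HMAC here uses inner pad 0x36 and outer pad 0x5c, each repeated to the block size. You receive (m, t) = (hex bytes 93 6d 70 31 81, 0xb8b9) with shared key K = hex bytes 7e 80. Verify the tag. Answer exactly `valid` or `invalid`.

invalid

Key hex bytes 7e 80 is 2 bytes ≤ B = 3; zero-pad to 3 bytes: K' = 7e 80 00.
K' ⊕ ipad = 48 b6 36; K' ⊕ opad = 22 dc 5c.
Inner hash: even-index sum = 284 mod 256 = 28; odd-index sum = 570 mod 256 = 58 → 1c 3a.
Outer hash (recomputed tag): even-index sum = 184 mod 256 = 184; odd-index sum = 248 mod 256 = 248 → b8 f8.
Recomputed tag = b8f8; claimed = b8b9 → mismatch.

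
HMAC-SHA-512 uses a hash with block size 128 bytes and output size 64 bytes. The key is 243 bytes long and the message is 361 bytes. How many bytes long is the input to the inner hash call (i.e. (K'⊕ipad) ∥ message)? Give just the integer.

489

Key is 243 > 128 bytes, so it is hashed to 64 bytes then zero-padded to 128: |K'| = 128.
Inner input = (K'⊕ipad) ∥ m → 128 + 361 = 489 bytes.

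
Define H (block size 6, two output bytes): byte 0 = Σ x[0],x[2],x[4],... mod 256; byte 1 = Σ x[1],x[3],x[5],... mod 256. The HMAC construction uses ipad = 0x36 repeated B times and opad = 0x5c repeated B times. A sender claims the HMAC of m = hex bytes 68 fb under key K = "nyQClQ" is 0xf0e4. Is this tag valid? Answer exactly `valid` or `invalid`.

invalid

Key "nyQClQ" = 6e 79 51 43 6c 51 is exactly B = 6 bytes: K' = 6e 79 51 43 6c 51.
K' ⊕ ipad = 58 4f 67 75 5a 67; K' ⊕ opad = 32 25 0d 1f 30 0d.
Inner hash: even-index sum = 385 mod 256 = 129; odd-index sum = 550 mod 256 = 38 → 81 26.
Outer hash (recomputed tag): even-index sum = 240 mod 256 = 240; odd-index sum = 119 mod 256 = 119 → f0 77.
Recomputed tag = f077; claimed = f0e4 → mismatch.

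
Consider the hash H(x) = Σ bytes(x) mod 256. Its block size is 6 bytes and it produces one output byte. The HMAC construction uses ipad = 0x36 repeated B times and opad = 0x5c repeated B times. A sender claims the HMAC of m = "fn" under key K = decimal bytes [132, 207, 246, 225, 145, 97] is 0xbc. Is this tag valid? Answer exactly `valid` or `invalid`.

Key decimal bytes [132, 207, 246, 225, 145, 97] = 84 cf f6 e1 91 61 is exactly B = 6 bytes: K' = 84 cf f6 e1 91 61.
K' ⊕ ipad = b2 f9 c0 d7 a7 57; K' ⊕ opad = d8 93 aa bd cd 3d.
Inner hash: sum = 178+249+192+215+167+87+102+110 = 1300; mod 256 = 20 → 14.
Outer hash (recomputed tag): sum = 216+147+170+189+205+61+20 = 1008; mod 256 = 240 → f0.
Recomputed tag = f0; claimed = bc → mismatch.

invalid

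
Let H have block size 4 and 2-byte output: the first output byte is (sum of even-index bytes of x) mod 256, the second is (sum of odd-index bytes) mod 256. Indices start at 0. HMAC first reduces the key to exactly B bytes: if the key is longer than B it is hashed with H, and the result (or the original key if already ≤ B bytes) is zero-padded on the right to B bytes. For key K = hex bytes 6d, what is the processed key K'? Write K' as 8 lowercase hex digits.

Key hex bytes 6d is 1 byte ≤ B = 4; zero-pad to 4 bytes: K' = 6d 00 00 00.

6d000000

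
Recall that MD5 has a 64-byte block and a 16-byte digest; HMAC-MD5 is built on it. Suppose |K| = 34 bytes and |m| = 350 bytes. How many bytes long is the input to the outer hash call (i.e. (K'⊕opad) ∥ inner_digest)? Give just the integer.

Key is 34 ≤ 64 bytes, zero-padded: |K'| = 64.
Outer input = (K'⊕opad) ∥ H(inner) → 64 + 16 = 80 bytes.

80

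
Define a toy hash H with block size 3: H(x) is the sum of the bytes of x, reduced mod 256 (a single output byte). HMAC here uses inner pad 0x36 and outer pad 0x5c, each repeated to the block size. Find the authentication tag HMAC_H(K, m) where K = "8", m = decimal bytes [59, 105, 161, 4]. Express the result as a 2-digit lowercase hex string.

Key "8" = 38 is 1 byte ≤ B = 3; zero-pad to 3 bytes: K' = 38 00 00.
K' ⊕ ipad = 0e 36 36.  K' ⊕ opad = 64 5c 5c.
Inner input = (K'⊕ipad) ∥ m = 0e 36 36 ∥ 3b 69 a1 04.
Inner hash: sum = 14+54+54+59+105+161+4 = 451; mod 256 = 195 → c3.
Outer input = (K'⊕opad) ∥ inner = 64 5c 5c ∥ c3.
Outer hash (tag): sum = 100+92+92+195 = 479; mod 256 = 223 → df.

df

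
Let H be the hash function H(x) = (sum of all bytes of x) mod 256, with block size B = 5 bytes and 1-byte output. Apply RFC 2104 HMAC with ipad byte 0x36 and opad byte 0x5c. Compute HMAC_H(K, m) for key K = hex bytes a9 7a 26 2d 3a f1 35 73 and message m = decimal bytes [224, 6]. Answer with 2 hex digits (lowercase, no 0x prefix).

Key hex bytes a9 7a 26 2d 3a f1 35 73 is 8 bytes > B = 5, so hash it first: H(key) = 49, then zero-pad to 5 bytes: K' = 49 00 00 00 00.
K' ⊕ ipad = 7f 36 36 36 36.  K' ⊕ opad = 15 5c 5c 5c 5c.
Inner input = (K'⊕ipad) ∥ m = 7f 36 36 36 36 ∥ e0 06.
Inner hash: sum = 127+54+54+54+54+224+6 = 573; mod 256 = 61 → 3d.
Outer input = (K'⊕opad) ∥ inner = 15 5c 5c 5c 5c ∥ 3d.
Outer hash (tag): sum = 21+92+92+92+92+61 = 450; mod 256 = 194 → c2.

c2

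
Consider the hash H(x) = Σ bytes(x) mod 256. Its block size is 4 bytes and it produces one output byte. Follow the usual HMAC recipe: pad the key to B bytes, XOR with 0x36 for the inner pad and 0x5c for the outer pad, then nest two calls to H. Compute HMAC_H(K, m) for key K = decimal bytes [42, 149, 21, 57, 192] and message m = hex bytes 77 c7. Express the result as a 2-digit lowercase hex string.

80

Key decimal bytes [42, 149, 21, 57, 192] = 2a 95 15 39 c0 is 5 bytes > B = 4, so hash it first: H(key) = cd, then zero-pad to 4 bytes: K' = cd 00 00 00.
K' ⊕ ipad = fb 36 36 36.  K' ⊕ opad = 91 5c 5c 5c.
Inner input = (K'⊕ipad) ∥ m = fb 36 36 36 ∥ 77 c7.
Inner hash: sum = 251+54+54+54+119+199 = 731; mod 256 = 219 → db.
Outer input = (K'⊕opad) ∥ inner = 91 5c 5c 5c ∥ db.
Outer hash (tag): sum = 145+92+92+92+219 = 640; mod 256 = 128 → 80.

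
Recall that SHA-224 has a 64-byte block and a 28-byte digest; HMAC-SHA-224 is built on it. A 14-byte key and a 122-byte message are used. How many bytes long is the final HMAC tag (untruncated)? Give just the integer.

The tag is one SHA-224 digest: 28 bytes.

28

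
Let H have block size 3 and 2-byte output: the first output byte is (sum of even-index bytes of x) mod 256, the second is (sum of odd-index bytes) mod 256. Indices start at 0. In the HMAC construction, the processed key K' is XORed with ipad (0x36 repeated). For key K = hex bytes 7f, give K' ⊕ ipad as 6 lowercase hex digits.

493636

Key hex bytes 7f is 1 byte ≤ B = 3; zero-pad to 3 bytes: K' = 7f 00 00.
XOR each byte with 0x36: 7f⊕36=49, 00⊕36=36, 00⊕36=36.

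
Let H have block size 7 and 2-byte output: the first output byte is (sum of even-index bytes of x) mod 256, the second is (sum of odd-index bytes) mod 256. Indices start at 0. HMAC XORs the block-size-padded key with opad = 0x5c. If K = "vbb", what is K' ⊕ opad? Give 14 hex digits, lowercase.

Key "vbb" = 76 62 62 is 3 bytes ≤ B = 7; zero-pad to 7 bytes: K' = 76 62 62 00 00 00 00.
XOR each byte with 0x5c: 76⊕5c=2a, 62⊕5c=3e, 62⊕5c=3e, 00⊕5c=5c, 00⊕5c=5c, 00⊕5c=5c, 00⊕5c=5c.

2a3e3e5c5c5c5c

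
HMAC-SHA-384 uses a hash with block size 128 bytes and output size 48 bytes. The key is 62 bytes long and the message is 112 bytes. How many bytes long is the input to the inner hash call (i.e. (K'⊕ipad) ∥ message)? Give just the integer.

240

Key is 62 ≤ 128 bytes, zero-padded: |K'| = 128.
Inner input = (K'⊕ipad) ∥ m → 128 + 112 = 240 bytes.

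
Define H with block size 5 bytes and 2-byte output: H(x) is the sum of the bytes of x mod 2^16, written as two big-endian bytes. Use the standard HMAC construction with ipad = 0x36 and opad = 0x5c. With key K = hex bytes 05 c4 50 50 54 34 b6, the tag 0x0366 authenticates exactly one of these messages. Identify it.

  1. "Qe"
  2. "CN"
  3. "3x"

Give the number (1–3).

Key hex bytes 05 c4 50 50 54 34 b6 is 7 bytes > B = 5, so hash it first: H(key) = 02 a7, then zero-pad to 5 bytes: K' = 02 a7 00 00 00.
K' ⊕ ipad = 34 91 36 36 36; K' ⊕ opad = 5e fb 5c 5c 5c.
m1: inner = H(34 91 36 36 36 51 65) = 02 1d; tag = H(5e fb 5c 5c 5c 02 1d) = 028c
m2: inner = H(34 91 36 36 36 43 4e) = 01 f8; tag = H(5e fb 5c 5c 5c 01 f8) = 0366 ← matches
m3: inner = H(34 91 36 36 36 33 78) = 02 12; tag = H(5e fb 5c 5c 5c 02 12) = 0281

2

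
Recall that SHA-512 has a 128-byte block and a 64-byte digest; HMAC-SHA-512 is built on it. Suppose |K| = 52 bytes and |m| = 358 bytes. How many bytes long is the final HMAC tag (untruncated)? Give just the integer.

64

The tag is one SHA-512 digest: 64 bytes.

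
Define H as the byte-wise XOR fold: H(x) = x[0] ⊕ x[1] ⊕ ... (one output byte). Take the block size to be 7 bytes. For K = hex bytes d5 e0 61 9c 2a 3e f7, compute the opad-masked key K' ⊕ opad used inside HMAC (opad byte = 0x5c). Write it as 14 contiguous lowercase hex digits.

89bc3dc07662ab

Key hex bytes d5 e0 61 9c 2a 3e f7 is exactly B = 7 bytes: K' = d5 e0 61 9c 2a 3e f7.
XOR each byte with 0x5c: d5⊕5c=89, e0⊕5c=bc, 61⊕5c=3d, 9c⊕5c=c0, 2a⊕5c=76, 3e⊕5c=62, f7⊕5c=ab.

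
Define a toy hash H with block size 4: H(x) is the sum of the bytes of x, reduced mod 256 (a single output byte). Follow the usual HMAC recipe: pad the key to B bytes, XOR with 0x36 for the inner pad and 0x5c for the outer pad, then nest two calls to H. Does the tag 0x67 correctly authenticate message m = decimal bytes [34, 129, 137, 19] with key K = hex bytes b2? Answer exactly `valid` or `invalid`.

Key hex bytes b2 is 1 byte ≤ B = 4; zero-pad to 4 bytes: K' = b2 00 00 00.
K' ⊕ ipad = 84 36 36 36; K' ⊕ opad = ee 5c 5c 5c.
Inner hash: sum = 132+54+54+54+34+129+137+19 = 613; mod 256 = 101 → 65.
Outer hash (recomputed tag): sum = 238+92+92+92+101 = 615; mod 256 = 103 → 67.
Recomputed tag = 67; claimed = 67 → match.

valid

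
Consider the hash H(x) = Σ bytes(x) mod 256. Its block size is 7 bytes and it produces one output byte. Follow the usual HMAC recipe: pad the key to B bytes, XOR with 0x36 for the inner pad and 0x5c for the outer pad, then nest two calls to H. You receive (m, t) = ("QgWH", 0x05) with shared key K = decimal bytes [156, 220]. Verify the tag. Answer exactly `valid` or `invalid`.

Key decimal bytes [156, 220] = 9c dc is 2 bytes ≤ B = 7; zero-pad to 7 bytes: K' = 9c dc 00 00 00 00 00.
K' ⊕ ipad = aa ea 36 36 36 36 36; K' ⊕ opad = c0 80 5c 5c 5c 5c 5c.
Inner hash: sum = 170+234+54+54+54+54+54+81+103+87+72 = 1017; mod 256 = 249 → f9.
Outer hash (recomputed tag): sum = 192+128+92+92+92+92+92+249 = 1029; mod 256 = 5 → 05.
Recomputed tag = 05; claimed = 05 → match.

valid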